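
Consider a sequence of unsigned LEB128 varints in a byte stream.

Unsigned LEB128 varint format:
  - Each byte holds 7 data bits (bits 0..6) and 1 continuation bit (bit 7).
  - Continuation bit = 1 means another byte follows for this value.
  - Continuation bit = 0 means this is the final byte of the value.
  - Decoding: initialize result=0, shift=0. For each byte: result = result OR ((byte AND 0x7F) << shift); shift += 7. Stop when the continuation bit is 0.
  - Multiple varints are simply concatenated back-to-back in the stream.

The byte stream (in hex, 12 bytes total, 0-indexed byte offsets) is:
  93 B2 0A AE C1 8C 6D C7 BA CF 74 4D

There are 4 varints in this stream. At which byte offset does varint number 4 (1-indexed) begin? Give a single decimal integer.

Answer: 11

Derivation:
  byte[0]=0x93 cont=1 payload=0x13=19: acc |= 19<<0 -> acc=19 shift=7
  byte[1]=0xB2 cont=1 payload=0x32=50: acc |= 50<<7 -> acc=6419 shift=14
  byte[2]=0x0A cont=0 payload=0x0A=10: acc |= 10<<14 -> acc=170259 shift=21 [end]
Varint 1: bytes[0:3] = 93 B2 0A -> value 170259 (3 byte(s))
  byte[3]=0xAE cont=1 payload=0x2E=46: acc |= 46<<0 -> acc=46 shift=7
  byte[4]=0xC1 cont=1 payload=0x41=65: acc |= 65<<7 -> acc=8366 shift=14
  byte[5]=0x8C cont=1 payload=0x0C=12: acc |= 12<<14 -> acc=204974 shift=21
  byte[6]=0x6D cont=0 payload=0x6D=109: acc |= 109<<21 -> acc=228794542 shift=28 [end]
Varint 2: bytes[3:7] = AE C1 8C 6D -> value 228794542 (4 byte(s))
  byte[7]=0xC7 cont=1 payload=0x47=71: acc |= 71<<0 -> acc=71 shift=7
  byte[8]=0xBA cont=1 payload=0x3A=58: acc |= 58<<7 -> acc=7495 shift=14
  byte[9]=0xCF cont=1 payload=0x4F=79: acc |= 79<<14 -> acc=1301831 shift=21
  byte[10]=0x74 cont=0 payload=0x74=116: acc |= 116<<21 -> acc=244571463 shift=28 [end]
Varint 3: bytes[7:11] = C7 BA CF 74 -> value 244571463 (4 byte(s))
  byte[11]=0x4D cont=0 payload=0x4D=77: acc |= 77<<0 -> acc=77 shift=7 [end]
Varint 4: bytes[11:12] = 4D -> value 77 (1 byte(s))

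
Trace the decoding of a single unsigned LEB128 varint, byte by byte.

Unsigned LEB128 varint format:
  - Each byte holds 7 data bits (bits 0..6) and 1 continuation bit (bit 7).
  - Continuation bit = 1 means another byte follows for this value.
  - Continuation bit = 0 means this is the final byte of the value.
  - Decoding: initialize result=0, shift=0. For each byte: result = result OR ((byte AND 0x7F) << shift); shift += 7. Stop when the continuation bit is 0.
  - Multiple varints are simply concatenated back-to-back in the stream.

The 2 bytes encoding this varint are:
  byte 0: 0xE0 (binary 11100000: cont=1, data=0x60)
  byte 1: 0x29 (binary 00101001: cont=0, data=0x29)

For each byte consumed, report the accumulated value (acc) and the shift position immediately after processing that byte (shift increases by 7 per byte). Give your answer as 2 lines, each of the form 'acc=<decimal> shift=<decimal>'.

byte 0=0xE0: payload=0x60=96, contrib = 96<<0 = 96; acc -> 96, shift -> 7
byte 1=0x29: payload=0x29=41, contrib = 41<<7 = 5248; acc -> 5344, shift -> 14

Answer: acc=96 shift=7
acc=5344 shift=14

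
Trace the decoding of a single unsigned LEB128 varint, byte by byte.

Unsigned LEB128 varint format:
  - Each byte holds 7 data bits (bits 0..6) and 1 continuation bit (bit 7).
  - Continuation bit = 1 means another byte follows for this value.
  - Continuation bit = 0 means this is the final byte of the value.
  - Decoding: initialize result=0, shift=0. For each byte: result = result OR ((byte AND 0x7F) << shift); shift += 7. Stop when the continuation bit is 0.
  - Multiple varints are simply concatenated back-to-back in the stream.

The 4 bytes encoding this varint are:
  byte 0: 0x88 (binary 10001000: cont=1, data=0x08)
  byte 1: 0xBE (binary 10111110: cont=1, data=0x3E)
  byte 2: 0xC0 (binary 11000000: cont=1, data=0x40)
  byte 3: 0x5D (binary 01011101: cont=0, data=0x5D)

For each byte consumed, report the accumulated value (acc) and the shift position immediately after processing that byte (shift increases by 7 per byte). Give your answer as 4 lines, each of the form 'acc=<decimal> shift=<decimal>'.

Answer: acc=8 shift=7
acc=7944 shift=14
acc=1056520 shift=21
acc=196091656 shift=28

Derivation:
byte 0=0x88: payload=0x08=8, contrib = 8<<0 = 8; acc -> 8, shift -> 7
byte 1=0xBE: payload=0x3E=62, contrib = 62<<7 = 7936; acc -> 7944, shift -> 14
byte 2=0xC0: payload=0x40=64, contrib = 64<<14 = 1048576; acc -> 1056520, shift -> 21
byte 3=0x5D: payload=0x5D=93, contrib = 93<<21 = 195035136; acc -> 196091656, shift -> 28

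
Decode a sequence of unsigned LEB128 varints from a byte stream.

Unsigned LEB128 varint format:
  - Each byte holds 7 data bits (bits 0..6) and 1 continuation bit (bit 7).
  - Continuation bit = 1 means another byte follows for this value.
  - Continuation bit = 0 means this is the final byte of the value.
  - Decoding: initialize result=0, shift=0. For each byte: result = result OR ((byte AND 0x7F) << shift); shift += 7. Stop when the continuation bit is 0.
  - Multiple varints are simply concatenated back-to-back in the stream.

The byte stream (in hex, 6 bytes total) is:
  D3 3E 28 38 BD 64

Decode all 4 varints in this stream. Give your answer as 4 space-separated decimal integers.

Answer: 8019 40 56 12861

Derivation:
  byte[0]=0xD3 cont=1 payload=0x53=83: acc |= 83<<0 -> acc=83 shift=7
  byte[1]=0x3E cont=0 payload=0x3E=62: acc |= 62<<7 -> acc=8019 shift=14 [end]
Varint 1: bytes[0:2] = D3 3E -> value 8019 (2 byte(s))
  byte[2]=0x28 cont=0 payload=0x28=40: acc |= 40<<0 -> acc=40 shift=7 [end]
Varint 2: bytes[2:3] = 28 -> value 40 (1 byte(s))
  byte[3]=0x38 cont=0 payload=0x38=56: acc |= 56<<0 -> acc=56 shift=7 [end]
Varint 3: bytes[3:4] = 38 -> value 56 (1 byte(s))
  byte[4]=0xBD cont=1 payload=0x3D=61: acc |= 61<<0 -> acc=61 shift=7
  byte[5]=0x64 cont=0 payload=0x64=100: acc |= 100<<7 -> acc=12861 shift=14 [end]
Varint 4: bytes[4:6] = BD 64 -> value 12861 (2 byte(s))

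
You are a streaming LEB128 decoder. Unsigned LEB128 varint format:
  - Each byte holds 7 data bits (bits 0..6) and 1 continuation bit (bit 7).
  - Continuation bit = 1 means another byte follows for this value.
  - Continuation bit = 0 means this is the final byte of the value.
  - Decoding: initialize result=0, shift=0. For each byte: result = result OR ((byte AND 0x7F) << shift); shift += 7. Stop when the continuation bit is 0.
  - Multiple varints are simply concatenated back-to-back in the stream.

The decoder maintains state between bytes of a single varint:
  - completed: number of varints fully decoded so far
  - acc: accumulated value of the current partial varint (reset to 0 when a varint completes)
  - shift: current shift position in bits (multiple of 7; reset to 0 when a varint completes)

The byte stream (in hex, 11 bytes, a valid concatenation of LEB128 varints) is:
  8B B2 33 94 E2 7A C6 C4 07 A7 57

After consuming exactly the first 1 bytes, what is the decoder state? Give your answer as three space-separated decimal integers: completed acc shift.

byte[0]=0x8B cont=1 payload=0x0B: acc |= 11<<0 -> completed=0 acc=11 shift=7

Answer: 0 11 7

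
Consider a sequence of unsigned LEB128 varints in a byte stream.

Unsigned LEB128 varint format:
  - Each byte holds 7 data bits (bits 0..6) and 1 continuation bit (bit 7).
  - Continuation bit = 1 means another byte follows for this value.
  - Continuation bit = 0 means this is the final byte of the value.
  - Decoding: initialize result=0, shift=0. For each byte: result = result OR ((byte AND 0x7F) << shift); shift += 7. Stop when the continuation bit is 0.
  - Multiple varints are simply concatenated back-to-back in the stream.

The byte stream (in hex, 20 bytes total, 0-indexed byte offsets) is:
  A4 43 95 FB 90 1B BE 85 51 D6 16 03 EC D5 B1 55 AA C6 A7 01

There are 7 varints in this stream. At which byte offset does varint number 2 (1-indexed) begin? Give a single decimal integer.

  byte[0]=0xA4 cont=1 payload=0x24=36: acc |= 36<<0 -> acc=36 shift=7
  byte[1]=0x43 cont=0 payload=0x43=67: acc |= 67<<7 -> acc=8612 shift=14 [end]
Varint 1: bytes[0:2] = A4 43 -> value 8612 (2 byte(s))
  byte[2]=0x95 cont=1 payload=0x15=21: acc |= 21<<0 -> acc=21 shift=7
  byte[3]=0xFB cont=1 payload=0x7B=123: acc |= 123<<7 -> acc=15765 shift=14
  byte[4]=0x90 cont=1 payload=0x10=16: acc |= 16<<14 -> acc=277909 shift=21
  byte[5]=0x1B cont=0 payload=0x1B=27: acc |= 27<<21 -> acc=56901013 shift=28 [end]
Varint 2: bytes[2:6] = 95 FB 90 1B -> value 56901013 (4 byte(s))
  byte[6]=0xBE cont=1 payload=0x3E=62: acc |= 62<<0 -> acc=62 shift=7
  byte[7]=0x85 cont=1 payload=0x05=5: acc |= 5<<7 -> acc=702 shift=14
  byte[8]=0x51 cont=0 payload=0x51=81: acc |= 81<<14 -> acc=1327806 shift=21 [end]
Varint 3: bytes[6:9] = BE 85 51 -> value 1327806 (3 byte(s))
  byte[9]=0xD6 cont=1 payload=0x56=86: acc |= 86<<0 -> acc=86 shift=7
  byte[10]=0x16 cont=0 payload=0x16=22: acc |= 22<<7 -> acc=2902 shift=14 [end]
Varint 4: bytes[9:11] = D6 16 -> value 2902 (2 byte(s))
  byte[11]=0x03 cont=0 payload=0x03=3: acc |= 3<<0 -> acc=3 shift=7 [end]
Varint 5: bytes[11:12] = 03 -> value 3 (1 byte(s))
  byte[12]=0xEC cont=1 payload=0x6C=108: acc |= 108<<0 -> acc=108 shift=7
  byte[13]=0xD5 cont=1 payload=0x55=85: acc |= 85<<7 -> acc=10988 shift=14
  byte[14]=0xB1 cont=1 payload=0x31=49: acc |= 49<<14 -> acc=813804 shift=21
  byte[15]=0x55 cont=0 payload=0x55=85: acc |= 85<<21 -> acc=179071724 shift=28 [end]
Varint 6: bytes[12:16] = EC D5 B1 55 -> value 179071724 (4 byte(s))
  byte[16]=0xAA cont=1 payload=0x2A=42: acc |= 42<<0 -> acc=42 shift=7
  byte[17]=0xC6 cont=1 payload=0x46=70: acc |= 70<<7 -> acc=9002 shift=14
  byte[18]=0xA7 cont=1 payload=0x27=39: acc |= 39<<14 -> acc=647978 shift=21
  byte[19]=0x01 cont=0 payload=0x01=1: acc |= 1<<21 -> acc=2745130 shift=28 [end]
Varint 7: bytes[16:20] = AA C6 A7 01 -> value 2745130 (4 byte(s))

Answer: 2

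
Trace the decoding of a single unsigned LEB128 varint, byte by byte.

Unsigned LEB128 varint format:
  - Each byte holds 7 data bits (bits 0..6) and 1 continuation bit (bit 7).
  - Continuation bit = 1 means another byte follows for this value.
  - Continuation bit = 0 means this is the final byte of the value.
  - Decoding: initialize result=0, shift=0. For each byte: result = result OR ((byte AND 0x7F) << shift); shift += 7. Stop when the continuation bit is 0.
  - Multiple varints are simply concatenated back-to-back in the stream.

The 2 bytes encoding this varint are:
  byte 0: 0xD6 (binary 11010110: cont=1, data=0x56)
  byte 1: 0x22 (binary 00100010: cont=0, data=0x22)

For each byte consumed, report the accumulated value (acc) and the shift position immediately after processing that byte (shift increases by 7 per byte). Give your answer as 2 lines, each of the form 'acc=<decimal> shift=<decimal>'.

byte 0=0xD6: payload=0x56=86, contrib = 86<<0 = 86; acc -> 86, shift -> 7
byte 1=0x22: payload=0x22=34, contrib = 34<<7 = 4352; acc -> 4438, shift -> 14

Answer: acc=86 shift=7
acc=4438 shift=14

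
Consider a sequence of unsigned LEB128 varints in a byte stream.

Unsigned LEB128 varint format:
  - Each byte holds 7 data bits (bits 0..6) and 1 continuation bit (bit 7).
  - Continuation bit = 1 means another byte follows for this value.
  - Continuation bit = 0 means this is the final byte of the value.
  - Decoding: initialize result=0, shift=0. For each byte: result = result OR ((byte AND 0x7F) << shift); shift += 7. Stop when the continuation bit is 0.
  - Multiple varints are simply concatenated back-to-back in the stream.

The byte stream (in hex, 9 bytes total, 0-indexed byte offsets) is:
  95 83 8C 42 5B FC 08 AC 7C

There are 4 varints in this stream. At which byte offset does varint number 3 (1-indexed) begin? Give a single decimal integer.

  byte[0]=0x95 cont=1 payload=0x15=21: acc |= 21<<0 -> acc=21 shift=7
  byte[1]=0x83 cont=1 payload=0x03=3: acc |= 3<<7 -> acc=405 shift=14
  byte[2]=0x8C cont=1 payload=0x0C=12: acc |= 12<<14 -> acc=197013 shift=21
  byte[3]=0x42 cont=0 payload=0x42=66: acc |= 66<<21 -> acc=138609045 shift=28 [end]
Varint 1: bytes[0:4] = 95 83 8C 42 -> value 138609045 (4 byte(s))
  byte[4]=0x5B cont=0 payload=0x5B=91: acc |= 91<<0 -> acc=91 shift=7 [end]
Varint 2: bytes[4:5] = 5B -> value 91 (1 byte(s))
  byte[5]=0xFC cont=1 payload=0x7C=124: acc |= 124<<0 -> acc=124 shift=7
  byte[6]=0x08 cont=0 payload=0x08=8: acc |= 8<<7 -> acc=1148 shift=14 [end]
Varint 3: bytes[5:7] = FC 08 -> value 1148 (2 byte(s))
  byte[7]=0xAC cont=1 payload=0x2C=44: acc |= 44<<0 -> acc=44 shift=7
  byte[8]=0x7C cont=0 payload=0x7C=124: acc |= 124<<7 -> acc=15916 shift=14 [end]
Varint 4: bytes[7:9] = AC 7C -> value 15916 (2 byte(s))

Answer: 5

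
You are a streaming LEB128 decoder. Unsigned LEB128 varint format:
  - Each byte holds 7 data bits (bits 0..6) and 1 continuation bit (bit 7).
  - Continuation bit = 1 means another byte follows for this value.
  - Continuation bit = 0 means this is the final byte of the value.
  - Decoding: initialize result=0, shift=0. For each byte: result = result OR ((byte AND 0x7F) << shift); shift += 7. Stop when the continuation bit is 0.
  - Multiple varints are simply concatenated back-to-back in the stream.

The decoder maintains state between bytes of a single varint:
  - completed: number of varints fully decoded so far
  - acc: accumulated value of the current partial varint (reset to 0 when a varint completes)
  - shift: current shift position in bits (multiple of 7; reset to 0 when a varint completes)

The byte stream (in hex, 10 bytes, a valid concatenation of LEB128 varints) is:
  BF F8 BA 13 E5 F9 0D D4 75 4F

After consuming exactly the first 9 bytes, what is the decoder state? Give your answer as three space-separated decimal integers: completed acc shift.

byte[0]=0xBF cont=1 payload=0x3F: acc |= 63<<0 -> completed=0 acc=63 shift=7
byte[1]=0xF8 cont=1 payload=0x78: acc |= 120<<7 -> completed=0 acc=15423 shift=14
byte[2]=0xBA cont=1 payload=0x3A: acc |= 58<<14 -> completed=0 acc=965695 shift=21
byte[3]=0x13 cont=0 payload=0x13: varint #1 complete (value=40811583); reset -> completed=1 acc=0 shift=0
byte[4]=0xE5 cont=1 payload=0x65: acc |= 101<<0 -> completed=1 acc=101 shift=7
byte[5]=0xF9 cont=1 payload=0x79: acc |= 121<<7 -> completed=1 acc=15589 shift=14
byte[6]=0x0D cont=0 payload=0x0D: varint #2 complete (value=228581); reset -> completed=2 acc=0 shift=0
byte[7]=0xD4 cont=1 payload=0x54: acc |= 84<<0 -> completed=2 acc=84 shift=7
byte[8]=0x75 cont=0 payload=0x75: varint #3 complete (value=15060); reset -> completed=3 acc=0 shift=0

Answer: 3 0 0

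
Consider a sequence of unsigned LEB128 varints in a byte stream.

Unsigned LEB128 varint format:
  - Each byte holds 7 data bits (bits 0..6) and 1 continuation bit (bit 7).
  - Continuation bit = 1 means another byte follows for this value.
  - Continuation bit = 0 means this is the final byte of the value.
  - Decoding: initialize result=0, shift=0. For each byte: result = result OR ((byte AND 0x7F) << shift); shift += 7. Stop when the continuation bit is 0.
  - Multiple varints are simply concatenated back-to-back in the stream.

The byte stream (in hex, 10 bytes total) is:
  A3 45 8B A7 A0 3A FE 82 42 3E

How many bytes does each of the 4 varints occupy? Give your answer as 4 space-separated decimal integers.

Answer: 2 4 3 1

Derivation:
  byte[0]=0xA3 cont=1 payload=0x23=35: acc |= 35<<0 -> acc=35 shift=7
  byte[1]=0x45 cont=0 payload=0x45=69: acc |= 69<<7 -> acc=8867 shift=14 [end]
Varint 1: bytes[0:2] = A3 45 -> value 8867 (2 byte(s))
  byte[2]=0x8B cont=1 payload=0x0B=11: acc |= 11<<0 -> acc=11 shift=7
  byte[3]=0xA7 cont=1 payload=0x27=39: acc |= 39<<7 -> acc=5003 shift=14
  byte[4]=0xA0 cont=1 payload=0x20=32: acc |= 32<<14 -> acc=529291 shift=21
  byte[5]=0x3A cont=0 payload=0x3A=58: acc |= 58<<21 -> acc=122164107 shift=28 [end]
Varint 2: bytes[2:6] = 8B A7 A0 3A -> value 122164107 (4 byte(s))
  byte[6]=0xFE cont=1 payload=0x7E=126: acc |= 126<<0 -> acc=126 shift=7
  byte[7]=0x82 cont=1 payload=0x02=2: acc |= 2<<7 -> acc=382 shift=14
  byte[8]=0x42 cont=0 payload=0x42=66: acc |= 66<<14 -> acc=1081726 shift=21 [end]
Varint 3: bytes[6:9] = FE 82 42 -> value 1081726 (3 byte(s))
  byte[9]=0x3E cont=0 payload=0x3E=62: acc |= 62<<0 -> acc=62 shift=7 [end]
Varint 4: bytes[9:10] = 3E -> value 62 (1 byte(s))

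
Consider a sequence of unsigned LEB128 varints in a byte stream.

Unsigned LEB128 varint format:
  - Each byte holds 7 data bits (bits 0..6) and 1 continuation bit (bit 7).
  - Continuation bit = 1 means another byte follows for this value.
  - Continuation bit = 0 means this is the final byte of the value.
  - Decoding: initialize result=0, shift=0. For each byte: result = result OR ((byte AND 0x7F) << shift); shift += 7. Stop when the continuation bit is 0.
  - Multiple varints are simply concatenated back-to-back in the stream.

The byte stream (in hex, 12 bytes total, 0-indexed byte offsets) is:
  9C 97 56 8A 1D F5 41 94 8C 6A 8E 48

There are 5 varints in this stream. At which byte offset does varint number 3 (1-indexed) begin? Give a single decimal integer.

Answer: 5

Derivation:
  byte[0]=0x9C cont=1 payload=0x1C=28: acc |= 28<<0 -> acc=28 shift=7
  byte[1]=0x97 cont=1 payload=0x17=23: acc |= 23<<7 -> acc=2972 shift=14
  byte[2]=0x56 cont=0 payload=0x56=86: acc |= 86<<14 -> acc=1411996 shift=21 [end]
Varint 1: bytes[0:3] = 9C 97 56 -> value 1411996 (3 byte(s))
  byte[3]=0x8A cont=1 payload=0x0A=10: acc |= 10<<0 -> acc=10 shift=7
  byte[4]=0x1D cont=0 payload=0x1D=29: acc |= 29<<7 -> acc=3722 shift=14 [end]
Varint 2: bytes[3:5] = 8A 1D -> value 3722 (2 byte(s))
  byte[5]=0xF5 cont=1 payload=0x75=117: acc |= 117<<0 -> acc=117 shift=7
  byte[6]=0x41 cont=0 payload=0x41=65: acc |= 65<<7 -> acc=8437 shift=14 [end]
Varint 3: bytes[5:7] = F5 41 -> value 8437 (2 byte(s))
  byte[7]=0x94 cont=1 payload=0x14=20: acc |= 20<<0 -> acc=20 shift=7
  byte[8]=0x8C cont=1 payload=0x0C=12: acc |= 12<<7 -> acc=1556 shift=14
  byte[9]=0x6A cont=0 payload=0x6A=106: acc |= 106<<14 -> acc=1738260 shift=21 [end]
Varint 4: bytes[7:10] = 94 8C 6A -> value 1738260 (3 byte(s))
  byte[10]=0x8E cont=1 payload=0x0E=14: acc |= 14<<0 -> acc=14 shift=7
  byte[11]=0x48 cont=0 payload=0x48=72: acc |= 72<<7 -> acc=9230 shift=14 [end]
Varint 5: bytes[10:12] = 8E 48 -> value 9230 (2 byte(s))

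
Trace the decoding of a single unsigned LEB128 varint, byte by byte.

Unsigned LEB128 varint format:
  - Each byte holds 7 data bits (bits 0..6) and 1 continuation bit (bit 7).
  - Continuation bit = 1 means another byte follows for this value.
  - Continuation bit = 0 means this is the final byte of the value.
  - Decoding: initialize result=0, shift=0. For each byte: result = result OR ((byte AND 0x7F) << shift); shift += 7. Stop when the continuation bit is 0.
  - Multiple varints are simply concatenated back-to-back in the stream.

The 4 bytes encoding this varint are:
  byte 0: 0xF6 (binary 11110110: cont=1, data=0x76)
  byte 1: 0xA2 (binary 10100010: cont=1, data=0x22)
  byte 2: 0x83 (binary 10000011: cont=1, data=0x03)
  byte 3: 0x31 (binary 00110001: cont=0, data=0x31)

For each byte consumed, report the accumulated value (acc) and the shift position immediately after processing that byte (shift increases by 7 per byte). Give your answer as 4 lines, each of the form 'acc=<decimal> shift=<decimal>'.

Answer: acc=118 shift=7
acc=4470 shift=14
acc=53622 shift=21
acc=102814070 shift=28

Derivation:
byte 0=0xF6: payload=0x76=118, contrib = 118<<0 = 118; acc -> 118, shift -> 7
byte 1=0xA2: payload=0x22=34, contrib = 34<<7 = 4352; acc -> 4470, shift -> 14
byte 2=0x83: payload=0x03=3, contrib = 3<<14 = 49152; acc -> 53622, shift -> 21
byte 3=0x31: payload=0x31=49, contrib = 49<<21 = 102760448; acc -> 102814070, shift -> 28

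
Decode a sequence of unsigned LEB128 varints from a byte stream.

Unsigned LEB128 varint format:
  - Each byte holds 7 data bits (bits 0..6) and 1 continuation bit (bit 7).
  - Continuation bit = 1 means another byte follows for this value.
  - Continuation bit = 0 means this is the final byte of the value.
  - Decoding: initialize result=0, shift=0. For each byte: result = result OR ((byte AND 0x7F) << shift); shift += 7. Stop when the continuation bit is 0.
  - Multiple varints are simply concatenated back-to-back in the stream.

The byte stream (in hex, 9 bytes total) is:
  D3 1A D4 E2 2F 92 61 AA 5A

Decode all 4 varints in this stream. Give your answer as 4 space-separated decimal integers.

  byte[0]=0xD3 cont=1 payload=0x53=83: acc |= 83<<0 -> acc=83 shift=7
  byte[1]=0x1A cont=0 payload=0x1A=26: acc |= 26<<7 -> acc=3411 shift=14 [end]
Varint 1: bytes[0:2] = D3 1A -> value 3411 (2 byte(s))
  byte[2]=0xD4 cont=1 payload=0x54=84: acc |= 84<<0 -> acc=84 shift=7
  byte[3]=0xE2 cont=1 payload=0x62=98: acc |= 98<<7 -> acc=12628 shift=14
  byte[4]=0x2F cont=0 payload=0x2F=47: acc |= 47<<14 -> acc=782676 shift=21 [end]
Varint 2: bytes[2:5] = D4 E2 2F -> value 782676 (3 byte(s))
  byte[5]=0x92 cont=1 payload=0x12=18: acc |= 18<<0 -> acc=18 shift=7
  byte[6]=0x61 cont=0 payload=0x61=97: acc |= 97<<7 -> acc=12434 shift=14 [end]
Varint 3: bytes[5:7] = 92 61 -> value 12434 (2 byte(s))
  byte[7]=0xAA cont=1 payload=0x2A=42: acc |= 42<<0 -> acc=42 shift=7
  byte[8]=0x5A cont=0 payload=0x5A=90: acc |= 90<<7 -> acc=11562 shift=14 [end]
Varint 4: bytes[7:9] = AA 5A -> value 11562 (2 byte(s))

Answer: 3411 782676 12434 11562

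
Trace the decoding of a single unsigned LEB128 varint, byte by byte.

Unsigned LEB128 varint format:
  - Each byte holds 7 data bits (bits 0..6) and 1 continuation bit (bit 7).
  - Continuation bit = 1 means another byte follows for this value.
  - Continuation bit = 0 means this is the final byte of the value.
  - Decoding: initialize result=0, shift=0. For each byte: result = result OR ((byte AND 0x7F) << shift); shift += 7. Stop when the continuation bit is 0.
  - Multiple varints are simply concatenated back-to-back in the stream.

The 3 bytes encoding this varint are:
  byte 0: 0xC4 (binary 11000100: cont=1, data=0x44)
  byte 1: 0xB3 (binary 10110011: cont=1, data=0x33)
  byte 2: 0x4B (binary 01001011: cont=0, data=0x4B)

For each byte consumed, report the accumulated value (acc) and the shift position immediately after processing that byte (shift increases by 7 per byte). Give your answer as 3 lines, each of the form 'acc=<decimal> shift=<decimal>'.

byte 0=0xC4: payload=0x44=68, contrib = 68<<0 = 68; acc -> 68, shift -> 7
byte 1=0xB3: payload=0x33=51, contrib = 51<<7 = 6528; acc -> 6596, shift -> 14
byte 2=0x4B: payload=0x4B=75, contrib = 75<<14 = 1228800; acc -> 1235396, shift -> 21

Answer: acc=68 shift=7
acc=6596 shift=14
acc=1235396 shift=21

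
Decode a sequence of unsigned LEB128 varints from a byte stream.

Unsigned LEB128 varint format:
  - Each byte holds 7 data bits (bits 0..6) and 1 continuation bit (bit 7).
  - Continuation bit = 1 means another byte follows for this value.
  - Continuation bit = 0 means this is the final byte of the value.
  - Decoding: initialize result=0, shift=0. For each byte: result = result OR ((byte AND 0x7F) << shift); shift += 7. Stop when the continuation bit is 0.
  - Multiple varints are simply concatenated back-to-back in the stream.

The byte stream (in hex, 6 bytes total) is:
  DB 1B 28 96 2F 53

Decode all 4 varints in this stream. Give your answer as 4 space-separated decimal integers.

  byte[0]=0xDB cont=1 payload=0x5B=91: acc |= 91<<0 -> acc=91 shift=7
  byte[1]=0x1B cont=0 payload=0x1B=27: acc |= 27<<7 -> acc=3547 shift=14 [end]
Varint 1: bytes[0:2] = DB 1B -> value 3547 (2 byte(s))
  byte[2]=0x28 cont=0 payload=0x28=40: acc |= 40<<0 -> acc=40 shift=7 [end]
Varint 2: bytes[2:3] = 28 -> value 40 (1 byte(s))
  byte[3]=0x96 cont=1 payload=0x16=22: acc |= 22<<0 -> acc=22 shift=7
  byte[4]=0x2F cont=0 payload=0x2F=47: acc |= 47<<7 -> acc=6038 shift=14 [end]
Varint 3: bytes[3:5] = 96 2F -> value 6038 (2 byte(s))
  byte[5]=0x53 cont=0 payload=0x53=83: acc |= 83<<0 -> acc=83 shift=7 [end]
Varint 4: bytes[5:6] = 53 -> value 83 (1 byte(s))

Answer: 3547 40 6038 83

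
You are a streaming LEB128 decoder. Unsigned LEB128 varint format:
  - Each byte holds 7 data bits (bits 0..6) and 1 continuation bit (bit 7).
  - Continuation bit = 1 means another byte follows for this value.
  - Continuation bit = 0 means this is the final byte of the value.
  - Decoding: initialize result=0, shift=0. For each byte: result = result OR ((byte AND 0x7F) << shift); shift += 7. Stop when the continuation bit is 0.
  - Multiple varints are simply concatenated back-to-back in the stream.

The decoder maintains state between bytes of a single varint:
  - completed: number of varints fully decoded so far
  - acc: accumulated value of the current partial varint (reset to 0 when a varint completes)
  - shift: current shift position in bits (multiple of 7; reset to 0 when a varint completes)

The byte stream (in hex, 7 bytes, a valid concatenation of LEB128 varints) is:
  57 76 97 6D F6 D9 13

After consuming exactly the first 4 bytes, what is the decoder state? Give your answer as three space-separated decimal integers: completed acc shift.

Answer: 3 0 0

Derivation:
byte[0]=0x57 cont=0 payload=0x57: varint #1 complete (value=87); reset -> completed=1 acc=0 shift=0
byte[1]=0x76 cont=0 payload=0x76: varint #2 complete (value=118); reset -> completed=2 acc=0 shift=0
byte[2]=0x97 cont=1 payload=0x17: acc |= 23<<0 -> completed=2 acc=23 shift=7
byte[3]=0x6D cont=0 payload=0x6D: varint #3 complete (value=13975); reset -> completed=3 acc=0 shift=0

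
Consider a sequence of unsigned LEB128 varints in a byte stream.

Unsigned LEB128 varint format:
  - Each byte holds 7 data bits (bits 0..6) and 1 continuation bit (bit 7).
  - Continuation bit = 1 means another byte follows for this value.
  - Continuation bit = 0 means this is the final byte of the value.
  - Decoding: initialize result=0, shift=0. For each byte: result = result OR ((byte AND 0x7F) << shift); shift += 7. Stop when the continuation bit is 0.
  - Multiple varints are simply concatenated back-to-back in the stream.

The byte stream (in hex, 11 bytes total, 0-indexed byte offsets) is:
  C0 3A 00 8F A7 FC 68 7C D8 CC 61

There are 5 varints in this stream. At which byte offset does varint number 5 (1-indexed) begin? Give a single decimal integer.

  byte[0]=0xC0 cont=1 payload=0x40=64: acc |= 64<<0 -> acc=64 shift=7
  byte[1]=0x3A cont=0 payload=0x3A=58: acc |= 58<<7 -> acc=7488 shift=14 [end]
Varint 1: bytes[0:2] = C0 3A -> value 7488 (2 byte(s))
  byte[2]=0x00 cont=0 payload=0x00=0: acc |= 0<<0 -> acc=0 shift=7 [end]
Varint 2: bytes[2:3] = 00 -> value 0 (1 byte(s))
  byte[3]=0x8F cont=1 payload=0x0F=15: acc |= 15<<0 -> acc=15 shift=7
  byte[4]=0xA7 cont=1 payload=0x27=39: acc |= 39<<7 -> acc=5007 shift=14
  byte[5]=0xFC cont=1 payload=0x7C=124: acc |= 124<<14 -> acc=2036623 shift=21
  byte[6]=0x68 cont=0 payload=0x68=104: acc |= 104<<21 -> acc=220140431 shift=28 [end]
Varint 3: bytes[3:7] = 8F A7 FC 68 -> value 220140431 (4 byte(s))
  byte[7]=0x7C cont=0 payload=0x7C=124: acc |= 124<<0 -> acc=124 shift=7 [end]
Varint 4: bytes[7:8] = 7C -> value 124 (1 byte(s))
  byte[8]=0xD8 cont=1 payload=0x58=88: acc |= 88<<0 -> acc=88 shift=7
  byte[9]=0xCC cont=1 payload=0x4C=76: acc |= 76<<7 -> acc=9816 shift=14
  byte[10]=0x61 cont=0 payload=0x61=97: acc |= 97<<14 -> acc=1599064 shift=21 [end]
Varint 5: bytes[8:11] = D8 CC 61 -> value 1599064 (3 byte(s))

Answer: 8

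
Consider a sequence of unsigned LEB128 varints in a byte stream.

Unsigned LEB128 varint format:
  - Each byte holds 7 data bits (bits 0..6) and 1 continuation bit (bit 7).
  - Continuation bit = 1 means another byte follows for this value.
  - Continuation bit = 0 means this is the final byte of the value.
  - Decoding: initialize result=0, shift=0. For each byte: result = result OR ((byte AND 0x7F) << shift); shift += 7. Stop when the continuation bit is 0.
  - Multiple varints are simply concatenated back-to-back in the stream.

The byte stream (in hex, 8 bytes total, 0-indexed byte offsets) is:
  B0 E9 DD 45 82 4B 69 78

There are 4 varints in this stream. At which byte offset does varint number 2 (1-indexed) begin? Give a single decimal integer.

  byte[0]=0xB0 cont=1 payload=0x30=48: acc |= 48<<0 -> acc=48 shift=7
  byte[1]=0xE9 cont=1 payload=0x69=105: acc |= 105<<7 -> acc=13488 shift=14
  byte[2]=0xDD cont=1 payload=0x5D=93: acc |= 93<<14 -> acc=1537200 shift=21
  byte[3]=0x45 cont=0 payload=0x45=69: acc |= 69<<21 -> acc=146240688 shift=28 [end]
Varint 1: bytes[0:4] = B0 E9 DD 45 -> value 146240688 (4 byte(s))
  byte[4]=0x82 cont=1 payload=0x02=2: acc |= 2<<0 -> acc=2 shift=7
  byte[5]=0x4B cont=0 payload=0x4B=75: acc |= 75<<7 -> acc=9602 shift=14 [end]
Varint 2: bytes[4:6] = 82 4B -> value 9602 (2 byte(s))
  byte[6]=0x69 cont=0 payload=0x69=105: acc |= 105<<0 -> acc=105 shift=7 [end]
Varint 3: bytes[6:7] = 69 -> value 105 (1 byte(s))
  byte[7]=0x78 cont=0 payload=0x78=120: acc |= 120<<0 -> acc=120 shift=7 [end]
Varint 4: bytes[7:8] = 78 -> value 120 (1 byte(s))

Answer: 4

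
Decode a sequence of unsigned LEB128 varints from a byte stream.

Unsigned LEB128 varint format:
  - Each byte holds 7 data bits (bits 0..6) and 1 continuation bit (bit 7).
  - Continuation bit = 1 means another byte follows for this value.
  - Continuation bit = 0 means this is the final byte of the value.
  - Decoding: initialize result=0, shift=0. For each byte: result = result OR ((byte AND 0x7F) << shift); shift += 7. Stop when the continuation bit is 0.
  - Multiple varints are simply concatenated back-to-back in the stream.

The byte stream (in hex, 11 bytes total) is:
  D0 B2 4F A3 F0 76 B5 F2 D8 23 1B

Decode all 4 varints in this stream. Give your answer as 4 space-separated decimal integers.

Answer: 1300816 1947683 74856757 27

Derivation:
  byte[0]=0xD0 cont=1 payload=0x50=80: acc |= 80<<0 -> acc=80 shift=7
  byte[1]=0xB2 cont=1 payload=0x32=50: acc |= 50<<7 -> acc=6480 shift=14
  byte[2]=0x4F cont=0 payload=0x4F=79: acc |= 79<<14 -> acc=1300816 shift=21 [end]
Varint 1: bytes[0:3] = D0 B2 4F -> value 1300816 (3 byte(s))
  byte[3]=0xA3 cont=1 payload=0x23=35: acc |= 35<<0 -> acc=35 shift=7
  byte[4]=0xF0 cont=1 payload=0x70=112: acc |= 112<<7 -> acc=14371 shift=14
  byte[5]=0x76 cont=0 payload=0x76=118: acc |= 118<<14 -> acc=1947683 shift=21 [end]
Varint 2: bytes[3:6] = A3 F0 76 -> value 1947683 (3 byte(s))
  byte[6]=0xB5 cont=1 payload=0x35=53: acc |= 53<<0 -> acc=53 shift=7
  byte[7]=0xF2 cont=1 payload=0x72=114: acc |= 114<<7 -> acc=14645 shift=14
  byte[8]=0xD8 cont=1 payload=0x58=88: acc |= 88<<14 -> acc=1456437 shift=21
  byte[9]=0x23 cont=0 payload=0x23=35: acc |= 35<<21 -> acc=74856757 shift=28 [end]
Varint 3: bytes[6:10] = B5 F2 D8 23 -> value 74856757 (4 byte(s))
  byte[10]=0x1B cont=0 payload=0x1B=27: acc |= 27<<0 -> acc=27 shift=7 [end]
Varint 4: bytes[10:11] = 1B -> value 27 (1 byte(s))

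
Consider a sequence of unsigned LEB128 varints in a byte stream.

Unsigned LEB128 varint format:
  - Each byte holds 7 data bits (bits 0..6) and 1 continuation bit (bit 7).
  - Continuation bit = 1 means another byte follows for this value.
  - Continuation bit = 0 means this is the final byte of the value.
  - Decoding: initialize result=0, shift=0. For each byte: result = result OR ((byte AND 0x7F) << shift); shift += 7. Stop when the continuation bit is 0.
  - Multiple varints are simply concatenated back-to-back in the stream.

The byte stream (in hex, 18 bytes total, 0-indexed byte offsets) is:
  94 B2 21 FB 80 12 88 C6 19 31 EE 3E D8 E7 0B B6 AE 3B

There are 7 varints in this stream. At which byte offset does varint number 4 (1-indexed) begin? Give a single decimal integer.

Answer: 9

Derivation:
  byte[0]=0x94 cont=1 payload=0x14=20: acc |= 20<<0 -> acc=20 shift=7
  byte[1]=0xB2 cont=1 payload=0x32=50: acc |= 50<<7 -> acc=6420 shift=14
  byte[2]=0x21 cont=0 payload=0x21=33: acc |= 33<<14 -> acc=547092 shift=21 [end]
Varint 1: bytes[0:3] = 94 B2 21 -> value 547092 (3 byte(s))
  byte[3]=0xFB cont=1 payload=0x7B=123: acc |= 123<<0 -> acc=123 shift=7
  byte[4]=0x80 cont=1 payload=0x00=0: acc |= 0<<7 -> acc=123 shift=14
  byte[5]=0x12 cont=0 payload=0x12=18: acc |= 18<<14 -> acc=295035 shift=21 [end]
Varint 2: bytes[3:6] = FB 80 12 -> value 295035 (3 byte(s))
  byte[6]=0x88 cont=1 payload=0x08=8: acc |= 8<<0 -> acc=8 shift=7
  byte[7]=0xC6 cont=1 payload=0x46=70: acc |= 70<<7 -> acc=8968 shift=14
  byte[8]=0x19 cont=0 payload=0x19=25: acc |= 25<<14 -> acc=418568 shift=21 [end]
Varint 3: bytes[6:9] = 88 C6 19 -> value 418568 (3 byte(s))
  byte[9]=0x31 cont=0 payload=0x31=49: acc |= 49<<0 -> acc=49 shift=7 [end]
Varint 4: bytes[9:10] = 31 -> value 49 (1 byte(s))
  byte[10]=0xEE cont=1 payload=0x6E=110: acc |= 110<<0 -> acc=110 shift=7
  byte[11]=0x3E cont=0 payload=0x3E=62: acc |= 62<<7 -> acc=8046 shift=14 [end]
Varint 5: bytes[10:12] = EE 3E -> value 8046 (2 byte(s))
  byte[12]=0xD8 cont=1 payload=0x58=88: acc |= 88<<0 -> acc=88 shift=7
  byte[13]=0xE7 cont=1 payload=0x67=103: acc |= 103<<7 -> acc=13272 shift=14
  byte[14]=0x0B cont=0 payload=0x0B=11: acc |= 11<<14 -> acc=193496 shift=21 [end]
Varint 6: bytes[12:15] = D8 E7 0B -> value 193496 (3 byte(s))
  byte[15]=0xB6 cont=1 payload=0x36=54: acc |= 54<<0 -> acc=54 shift=7
  byte[16]=0xAE cont=1 payload=0x2E=46: acc |= 46<<7 -> acc=5942 shift=14
  byte[17]=0x3B cont=0 payload=0x3B=59: acc |= 59<<14 -> acc=972598 shift=21 [end]
Varint 7: bytes[15:18] = B6 AE 3B -> value 972598 (3 byte(s))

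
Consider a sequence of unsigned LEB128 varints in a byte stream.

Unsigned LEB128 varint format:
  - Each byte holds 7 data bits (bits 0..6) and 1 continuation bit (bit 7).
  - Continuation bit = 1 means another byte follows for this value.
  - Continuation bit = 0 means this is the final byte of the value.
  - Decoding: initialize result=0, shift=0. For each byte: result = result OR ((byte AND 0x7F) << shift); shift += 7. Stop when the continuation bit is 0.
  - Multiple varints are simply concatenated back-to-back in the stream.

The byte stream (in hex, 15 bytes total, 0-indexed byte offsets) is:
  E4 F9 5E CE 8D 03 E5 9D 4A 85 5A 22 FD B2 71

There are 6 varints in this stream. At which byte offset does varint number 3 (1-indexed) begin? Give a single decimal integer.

  byte[0]=0xE4 cont=1 payload=0x64=100: acc |= 100<<0 -> acc=100 shift=7
  byte[1]=0xF9 cont=1 payload=0x79=121: acc |= 121<<7 -> acc=15588 shift=14
  byte[2]=0x5E cont=0 payload=0x5E=94: acc |= 94<<14 -> acc=1555684 shift=21 [end]
Varint 1: bytes[0:3] = E4 F9 5E -> value 1555684 (3 byte(s))
  byte[3]=0xCE cont=1 payload=0x4E=78: acc |= 78<<0 -> acc=78 shift=7
  byte[4]=0x8D cont=1 payload=0x0D=13: acc |= 13<<7 -> acc=1742 shift=14
  byte[5]=0x03 cont=0 payload=0x03=3: acc |= 3<<14 -> acc=50894 shift=21 [end]
Varint 2: bytes[3:6] = CE 8D 03 -> value 50894 (3 byte(s))
  byte[6]=0xE5 cont=1 payload=0x65=101: acc |= 101<<0 -> acc=101 shift=7
  byte[7]=0x9D cont=1 payload=0x1D=29: acc |= 29<<7 -> acc=3813 shift=14
  byte[8]=0x4A cont=0 payload=0x4A=74: acc |= 74<<14 -> acc=1216229 shift=21 [end]
Varint 3: bytes[6:9] = E5 9D 4A -> value 1216229 (3 byte(s))
  byte[9]=0x85 cont=1 payload=0x05=5: acc |= 5<<0 -> acc=5 shift=7
  byte[10]=0x5A cont=0 payload=0x5A=90: acc |= 90<<7 -> acc=11525 shift=14 [end]
Varint 4: bytes[9:11] = 85 5A -> value 11525 (2 byte(s))
  byte[11]=0x22 cont=0 payload=0x22=34: acc |= 34<<0 -> acc=34 shift=7 [end]
Varint 5: bytes[11:12] = 22 -> value 34 (1 byte(s))
  byte[12]=0xFD cont=1 payload=0x7D=125: acc |= 125<<0 -> acc=125 shift=7
  byte[13]=0xB2 cont=1 payload=0x32=50: acc |= 50<<7 -> acc=6525 shift=14
  byte[14]=0x71 cont=0 payload=0x71=113: acc |= 113<<14 -> acc=1857917 shift=21 [end]
Varint 6: bytes[12:15] = FD B2 71 -> value 1857917 (3 byte(s))

Answer: 6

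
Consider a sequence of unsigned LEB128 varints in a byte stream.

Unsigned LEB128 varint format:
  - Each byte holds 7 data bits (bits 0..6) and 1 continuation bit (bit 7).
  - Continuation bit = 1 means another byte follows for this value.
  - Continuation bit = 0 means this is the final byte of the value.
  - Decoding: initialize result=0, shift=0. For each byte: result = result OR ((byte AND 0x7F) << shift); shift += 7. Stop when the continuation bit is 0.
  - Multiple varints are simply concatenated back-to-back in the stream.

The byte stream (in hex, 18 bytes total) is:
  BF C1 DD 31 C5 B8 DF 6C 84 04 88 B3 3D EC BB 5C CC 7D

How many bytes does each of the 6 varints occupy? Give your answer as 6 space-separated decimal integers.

  byte[0]=0xBF cont=1 payload=0x3F=63: acc |= 63<<0 -> acc=63 shift=7
  byte[1]=0xC1 cont=1 payload=0x41=65: acc |= 65<<7 -> acc=8383 shift=14
  byte[2]=0xDD cont=1 payload=0x5D=93: acc |= 93<<14 -> acc=1532095 shift=21
  byte[3]=0x31 cont=0 payload=0x31=49: acc |= 49<<21 -> acc=104292543 shift=28 [end]
Varint 1: bytes[0:4] = BF C1 DD 31 -> value 104292543 (4 byte(s))
  byte[4]=0xC5 cont=1 payload=0x45=69: acc |= 69<<0 -> acc=69 shift=7
  byte[5]=0xB8 cont=1 payload=0x38=56: acc |= 56<<7 -> acc=7237 shift=14
  byte[6]=0xDF cont=1 payload=0x5F=95: acc |= 95<<14 -> acc=1563717 shift=21
  byte[7]=0x6C cont=0 payload=0x6C=108: acc |= 108<<21 -> acc=228056133 shift=28 [end]
Varint 2: bytes[4:8] = C5 B8 DF 6C -> value 228056133 (4 byte(s))
  byte[8]=0x84 cont=1 payload=0x04=4: acc |= 4<<0 -> acc=4 shift=7
  byte[9]=0x04 cont=0 payload=0x04=4: acc |= 4<<7 -> acc=516 shift=14 [end]
Varint 3: bytes[8:10] = 84 04 -> value 516 (2 byte(s))
  byte[10]=0x88 cont=1 payload=0x08=8: acc |= 8<<0 -> acc=8 shift=7
  byte[11]=0xB3 cont=1 payload=0x33=51: acc |= 51<<7 -> acc=6536 shift=14
  byte[12]=0x3D cont=0 payload=0x3D=61: acc |= 61<<14 -> acc=1005960 shift=21 [end]
Varint 4: bytes[10:13] = 88 B3 3D -> value 1005960 (3 byte(s))
  byte[13]=0xEC cont=1 payload=0x6C=108: acc |= 108<<0 -> acc=108 shift=7
  byte[14]=0xBB cont=1 payload=0x3B=59: acc |= 59<<7 -> acc=7660 shift=14
  byte[15]=0x5C cont=0 payload=0x5C=92: acc |= 92<<14 -> acc=1514988 shift=21 [end]
Varint 5: bytes[13:16] = EC BB 5C -> value 1514988 (3 byte(s))
  byte[16]=0xCC cont=1 payload=0x4C=76: acc |= 76<<0 -> acc=76 shift=7
  byte[17]=0x7D cont=0 payload=0x7D=125: acc |= 125<<7 -> acc=16076 shift=14 [end]
Varint 6: bytes[16:18] = CC 7D -> value 16076 (2 byte(s))

Answer: 4 4 2 3 3 2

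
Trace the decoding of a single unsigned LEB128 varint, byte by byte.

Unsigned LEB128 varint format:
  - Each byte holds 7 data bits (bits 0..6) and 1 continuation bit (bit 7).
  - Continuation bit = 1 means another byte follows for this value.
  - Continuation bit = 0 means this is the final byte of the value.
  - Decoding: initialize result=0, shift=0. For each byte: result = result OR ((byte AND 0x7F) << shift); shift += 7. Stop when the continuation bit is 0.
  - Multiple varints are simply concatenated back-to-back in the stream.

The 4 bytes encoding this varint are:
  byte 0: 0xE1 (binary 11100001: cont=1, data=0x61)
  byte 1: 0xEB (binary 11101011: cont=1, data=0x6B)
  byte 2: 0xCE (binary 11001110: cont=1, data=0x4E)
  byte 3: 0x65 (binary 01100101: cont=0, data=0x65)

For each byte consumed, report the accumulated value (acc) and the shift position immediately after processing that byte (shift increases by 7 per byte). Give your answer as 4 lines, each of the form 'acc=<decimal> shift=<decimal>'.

byte 0=0xE1: payload=0x61=97, contrib = 97<<0 = 97; acc -> 97, shift -> 7
byte 1=0xEB: payload=0x6B=107, contrib = 107<<7 = 13696; acc -> 13793, shift -> 14
byte 2=0xCE: payload=0x4E=78, contrib = 78<<14 = 1277952; acc -> 1291745, shift -> 21
byte 3=0x65: payload=0x65=101, contrib = 101<<21 = 211812352; acc -> 213104097, shift -> 28

Answer: acc=97 shift=7
acc=13793 shift=14
acc=1291745 shift=21
acc=213104097 shift=28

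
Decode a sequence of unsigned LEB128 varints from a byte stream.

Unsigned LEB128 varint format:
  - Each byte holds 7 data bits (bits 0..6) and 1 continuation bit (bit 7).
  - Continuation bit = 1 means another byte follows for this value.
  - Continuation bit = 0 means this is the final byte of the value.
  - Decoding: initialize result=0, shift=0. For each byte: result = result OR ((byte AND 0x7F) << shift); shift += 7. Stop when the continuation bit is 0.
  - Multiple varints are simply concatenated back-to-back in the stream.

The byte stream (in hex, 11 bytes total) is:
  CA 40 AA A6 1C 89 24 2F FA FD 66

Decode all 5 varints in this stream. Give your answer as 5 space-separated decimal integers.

  byte[0]=0xCA cont=1 payload=0x4A=74: acc |= 74<<0 -> acc=74 shift=7
  byte[1]=0x40 cont=0 payload=0x40=64: acc |= 64<<7 -> acc=8266 shift=14 [end]
Varint 1: bytes[0:2] = CA 40 -> value 8266 (2 byte(s))
  byte[2]=0xAA cont=1 payload=0x2A=42: acc |= 42<<0 -> acc=42 shift=7
  byte[3]=0xA6 cont=1 payload=0x26=38: acc |= 38<<7 -> acc=4906 shift=14
  byte[4]=0x1C cont=0 payload=0x1C=28: acc |= 28<<14 -> acc=463658 shift=21 [end]
Varint 2: bytes[2:5] = AA A6 1C -> value 463658 (3 byte(s))
  byte[5]=0x89 cont=1 payload=0x09=9: acc |= 9<<0 -> acc=9 shift=7
  byte[6]=0x24 cont=0 payload=0x24=36: acc |= 36<<7 -> acc=4617 shift=14 [end]
Varint 3: bytes[5:7] = 89 24 -> value 4617 (2 byte(s))
  byte[7]=0x2F cont=0 payload=0x2F=47: acc |= 47<<0 -> acc=47 shift=7 [end]
Varint 4: bytes[7:8] = 2F -> value 47 (1 byte(s))
  byte[8]=0xFA cont=1 payload=0x7A=122: acc |= 122<<0 -> acc=122 shift=7
  byte[9]=0xFD cont=1 payload=0x7D=125: acc |= 125<<7 -> acc=16122 shift=14
  byte[10]=0x66 cont=0 payload=0x66=102: acc |= 102<<14 -> acc=1687290 shift=21 [end]
Varint 5: bytes[8:11] = FA FD 66 -> value 1687290 (3 byte(s))

Answer: 8266 463658 4617 47 1687290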